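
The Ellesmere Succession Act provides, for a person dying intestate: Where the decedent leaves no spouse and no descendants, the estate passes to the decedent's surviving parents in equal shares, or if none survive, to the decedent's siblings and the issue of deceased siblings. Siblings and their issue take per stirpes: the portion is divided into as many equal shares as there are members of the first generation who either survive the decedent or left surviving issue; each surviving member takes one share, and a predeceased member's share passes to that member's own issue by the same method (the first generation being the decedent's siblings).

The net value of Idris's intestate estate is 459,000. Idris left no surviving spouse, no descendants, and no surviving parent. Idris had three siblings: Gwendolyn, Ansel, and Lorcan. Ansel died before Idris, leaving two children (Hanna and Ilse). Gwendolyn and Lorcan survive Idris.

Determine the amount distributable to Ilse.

The entire 459,000 passes to the siblings and their issue.
That amount (459,000) is divided into 3 shares of 153,000: Gwendolyn and Lorcan each take 153,000; Ansel's 153,000 share passes to Ansel's issue.
Ansel's share (153,000) is divided into 2 shares of 76,500: Hanna and Ilse each take 76,500.

Ilse receives 76,500.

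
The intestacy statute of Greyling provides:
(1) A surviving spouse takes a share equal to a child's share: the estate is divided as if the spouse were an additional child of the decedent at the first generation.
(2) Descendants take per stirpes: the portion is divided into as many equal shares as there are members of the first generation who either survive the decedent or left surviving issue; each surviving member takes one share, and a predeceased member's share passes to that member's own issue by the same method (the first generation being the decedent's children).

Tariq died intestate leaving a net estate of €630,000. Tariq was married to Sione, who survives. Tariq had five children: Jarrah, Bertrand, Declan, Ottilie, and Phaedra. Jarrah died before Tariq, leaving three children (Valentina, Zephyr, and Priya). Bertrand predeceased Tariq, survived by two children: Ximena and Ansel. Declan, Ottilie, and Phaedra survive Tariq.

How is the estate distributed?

Sione: €105,000; Valentina: €35,000; Zephyr: €35,000; Priya: €35,000; Ximena: €52,500; Ansel: €52,500; Declan: €105,000; Ottilie: €105,000; Phaedra: €105,000

The spouse counts as an additional share at the children's level, so there are 6 primary shares of €105,000. Sione takes one such share (€105,000).
The children's combined portion (€525,000) is divided into 5 shares of €105,000: Declan, Ottilie, and Phaedra each take €105,000; Jarrah's €105,000 share passes to Jarrah's issue; Bertrand's €105,000 share passes to Bertrand's issue.
Jarrah's share (€105,000) is divided into 3 shares of €35,000: Valentina, Zephyr, and Priya each take €35,000.
Bertrand's share (€105,000) is divided into 2 shares of €52,500: Ximena and Ansel each take €52,500.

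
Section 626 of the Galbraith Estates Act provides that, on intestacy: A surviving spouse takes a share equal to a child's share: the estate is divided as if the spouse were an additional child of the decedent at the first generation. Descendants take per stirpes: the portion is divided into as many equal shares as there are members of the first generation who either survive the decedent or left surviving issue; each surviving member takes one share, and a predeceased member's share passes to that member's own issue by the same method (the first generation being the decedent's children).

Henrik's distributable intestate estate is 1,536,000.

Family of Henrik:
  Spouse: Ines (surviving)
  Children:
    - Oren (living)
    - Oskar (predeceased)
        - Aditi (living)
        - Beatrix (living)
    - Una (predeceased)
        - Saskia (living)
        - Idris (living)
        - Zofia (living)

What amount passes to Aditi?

The spouse counts as an additional share at the children's level, so there are 4 primary shares of 384,000. Ines takes one such share (384,000).
The children's combined portion (1,152,000) is divided into 3 shares of 384,000: Oren takes 384,000; Oskar's 384,000 share passes to Oskar's issue; Una's 384,000 share passes to Una's issue.
Oskar's share (384,000) is divided into 2 shares of 192,000: Aditi and Beatrix each take 192,000.
Una's share (384,000) is divided into 3 shares of 128,000: Saskia, Idris, and Zofia each take 128,000.

Aditi receives 192,000.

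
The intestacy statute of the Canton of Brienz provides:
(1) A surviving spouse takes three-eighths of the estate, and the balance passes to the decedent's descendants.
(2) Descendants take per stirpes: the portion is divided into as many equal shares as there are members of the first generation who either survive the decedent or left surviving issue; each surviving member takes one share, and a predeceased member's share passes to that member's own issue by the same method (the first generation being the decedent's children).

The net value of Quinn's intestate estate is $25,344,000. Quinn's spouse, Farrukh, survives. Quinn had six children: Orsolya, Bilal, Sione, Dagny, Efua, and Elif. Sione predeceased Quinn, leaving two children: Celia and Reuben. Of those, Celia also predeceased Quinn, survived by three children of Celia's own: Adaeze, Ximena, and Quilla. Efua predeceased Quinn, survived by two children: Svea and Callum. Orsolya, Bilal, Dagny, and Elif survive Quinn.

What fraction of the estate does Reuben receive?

Reuben receives 5/96 of the estate.

Farrukh takes three-eighths of $25,344,000 = $9,504,000. The remaining $15,840,000 passes to the descendants.
The descendants' portion ($15,840,000) is divided into 6 shares of $2,640,000: Orsolya, Bilal, Dagny, and Elif each take $2,640,000; Sione's $2,640,000 share passes to Sione's issue; Efua's $2,640,000 share passes to Efua's issue.
Sione's share ($2,640,000) is divided into 2 shares of $1,320,000: Reuben takes $1,320,000; Celia's $1,320,000 share passes to Celia's issue.
Celia's share ($1,320,000) is divided into 3 shares of $440,000: Adaeze, Ximena, and Quilla each take $440,000.
Efua's share ($2,640,000) is divided into 2 shares of $1,320,000: Svea and Callum each take $1,320,000.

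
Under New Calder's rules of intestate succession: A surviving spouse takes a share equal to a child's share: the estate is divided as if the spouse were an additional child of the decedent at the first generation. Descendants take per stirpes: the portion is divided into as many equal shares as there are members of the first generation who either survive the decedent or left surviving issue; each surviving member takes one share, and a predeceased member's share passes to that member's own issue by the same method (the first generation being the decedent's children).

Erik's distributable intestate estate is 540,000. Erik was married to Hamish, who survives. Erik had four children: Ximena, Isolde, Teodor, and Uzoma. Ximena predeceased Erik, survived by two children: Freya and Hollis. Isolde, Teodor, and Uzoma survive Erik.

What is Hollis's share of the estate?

Hollis receives 54,000.

The spouse counts as an additional share at the children's level, so there are 5 primary shares of 108,000. Hamish takes one such share (108,000).
The children's combined portion (432,000) is divided into 4 shares of 108,000: Isolde, Teodor, and Uzoma each take 108,000; Ximena's 108,000 share passes to Ximena's issue.
Ximena's share (108,000) is divided into 2 shares of 54,000: Freya and Hollis each take 54,000.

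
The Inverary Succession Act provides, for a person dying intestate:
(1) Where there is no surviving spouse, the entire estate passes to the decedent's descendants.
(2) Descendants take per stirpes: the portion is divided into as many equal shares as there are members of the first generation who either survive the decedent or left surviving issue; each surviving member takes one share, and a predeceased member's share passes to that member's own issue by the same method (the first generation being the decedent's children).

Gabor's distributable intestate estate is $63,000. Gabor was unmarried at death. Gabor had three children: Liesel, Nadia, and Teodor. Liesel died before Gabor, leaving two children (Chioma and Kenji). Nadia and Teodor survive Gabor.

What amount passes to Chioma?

Chioma receives $10,500.

The entire $63,000 passes to the descendants.
That amount ($63,000) is divided into 3 shares of $21,000: Nadia and Teodor each take $21,000; Liesel's $21,000 share passes to Liesel's issue.
Liesel's share ($21,000) is divided into 2 shares of $10,500: Chioma and Kenji each take $10,500.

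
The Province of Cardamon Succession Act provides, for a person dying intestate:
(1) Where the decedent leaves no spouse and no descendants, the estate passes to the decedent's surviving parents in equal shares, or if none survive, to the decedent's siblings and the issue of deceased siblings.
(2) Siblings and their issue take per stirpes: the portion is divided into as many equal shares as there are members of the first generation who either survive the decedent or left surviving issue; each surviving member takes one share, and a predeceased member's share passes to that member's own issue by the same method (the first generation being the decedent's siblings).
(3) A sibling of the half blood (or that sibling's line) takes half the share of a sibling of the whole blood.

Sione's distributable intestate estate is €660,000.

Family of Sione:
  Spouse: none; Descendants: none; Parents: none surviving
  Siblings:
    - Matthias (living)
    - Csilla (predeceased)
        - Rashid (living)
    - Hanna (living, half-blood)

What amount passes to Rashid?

The entire €660,000 passes to the siblings and their issue.
Counting each half-blood sibling's line as half a unit, there are 5/2 units in €660,000, so one unit is €264,000. Whole-blood lines (Matthias and Csilla) take €264,000 each; half-blood lines (Hanna) take €132,000 each.
Csilla's share (€264,000) passes entirely to Rashid.

Rashid receives €264,000.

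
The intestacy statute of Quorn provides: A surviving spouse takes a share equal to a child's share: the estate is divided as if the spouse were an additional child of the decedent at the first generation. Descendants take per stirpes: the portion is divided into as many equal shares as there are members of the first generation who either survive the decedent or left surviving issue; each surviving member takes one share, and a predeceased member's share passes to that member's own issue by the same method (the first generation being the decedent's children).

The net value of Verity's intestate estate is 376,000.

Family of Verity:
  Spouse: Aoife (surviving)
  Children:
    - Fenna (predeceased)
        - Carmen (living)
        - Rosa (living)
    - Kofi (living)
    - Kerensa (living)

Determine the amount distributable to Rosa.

The spouse counts as an additional share at the children's level, so there are 4 primary shares of 94,000. Aoife takes one such share (94,000).
The children's combined portion (282,000) is divided into 3 shares of 94,000: Kofi and Kerensa each take 94,000; Fenna's 94,000 share passes to Fenna's issue.
Fenna's share (94,000) is divided into 2 shares of 47,000: Carmen and Rosa each take 47,000.

Rosa receives 47,000.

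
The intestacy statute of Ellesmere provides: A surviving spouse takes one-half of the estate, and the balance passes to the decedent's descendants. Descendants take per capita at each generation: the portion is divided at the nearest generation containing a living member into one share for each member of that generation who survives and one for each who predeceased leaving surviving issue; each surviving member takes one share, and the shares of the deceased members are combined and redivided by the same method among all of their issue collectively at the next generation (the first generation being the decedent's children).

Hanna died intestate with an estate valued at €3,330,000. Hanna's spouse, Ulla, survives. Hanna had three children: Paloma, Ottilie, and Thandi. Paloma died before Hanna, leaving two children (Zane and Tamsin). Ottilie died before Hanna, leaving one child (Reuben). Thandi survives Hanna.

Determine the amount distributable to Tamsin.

Tamsin receives €370,000.

Ulla takes one-half of €3,330,000 = €1,665,000. The remaining €1,665,000 passes to the descendants.
The descendants' portion (€1,665,000) is divided at the children's generation into 3 shares of €555,000. Thandi takes €555,000. The 2 shares of the deceased (Paloma and Ottilie) are combined into a pool of €1,110,000.
That pool (€1,110,000) is divided at the grandchildren's generation equally among Zane, Tamsin, and Reuben: €370,000 each.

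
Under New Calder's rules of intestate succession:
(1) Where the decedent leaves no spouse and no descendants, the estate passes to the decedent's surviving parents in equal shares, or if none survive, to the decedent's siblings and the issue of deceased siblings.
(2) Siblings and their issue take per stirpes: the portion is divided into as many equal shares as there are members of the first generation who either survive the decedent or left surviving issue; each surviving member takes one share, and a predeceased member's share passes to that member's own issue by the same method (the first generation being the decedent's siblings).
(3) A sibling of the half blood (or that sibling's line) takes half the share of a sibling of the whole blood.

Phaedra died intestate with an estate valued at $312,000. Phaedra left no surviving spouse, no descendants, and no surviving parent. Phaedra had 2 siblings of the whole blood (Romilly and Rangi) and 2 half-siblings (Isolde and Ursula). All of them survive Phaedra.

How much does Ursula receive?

The entire $312,000 passes to the siblings and their issue.
Counting each half-blood sibling's line as half a unit, there are 3 units in $312,000, so one unit is $104,000. Whole-blood lines (Romilly and Rangi) take $104,000 each; half-blood lines (Isolde and Ursula) take $52,000 each.

Ursula receives $52,000.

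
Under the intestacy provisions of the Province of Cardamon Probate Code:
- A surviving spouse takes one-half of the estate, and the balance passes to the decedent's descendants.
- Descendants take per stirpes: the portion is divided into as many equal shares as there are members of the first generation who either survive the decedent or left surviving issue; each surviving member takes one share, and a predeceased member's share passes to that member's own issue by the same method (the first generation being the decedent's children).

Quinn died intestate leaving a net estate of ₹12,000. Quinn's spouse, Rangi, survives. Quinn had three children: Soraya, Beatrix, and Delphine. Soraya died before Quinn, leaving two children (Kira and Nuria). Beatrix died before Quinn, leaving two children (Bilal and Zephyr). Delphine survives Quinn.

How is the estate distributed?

Rangi takes one-half of ₹12,000 = ₹6,000. The remaining ₹6,000 passes to the descendants.
The descendants' portion (₹6,000) is divided into 3 shares of ₹2,000: Delphine takes ₹2,000; Soraya's ₹2,000 share passes to Soraya's issue; Beatrix's ₹2,000 share passes to Beatrix's issue.
Soraya's share (₹2,000) is divided into 2 shares of ₹1,000: Kira and Nuria each take ₹1,000.
Beatrix's share (₹2,000) is divided into 2 shares of ₹1,000: Bilal and Zephyr each take ₹1,000.

Rangi: ₹6,000; Kira: ₹1,000; Nuria: ₹1,000; Bilal: ₹1,000; Zephyr: ₹1,000; Delphine: ₹2,000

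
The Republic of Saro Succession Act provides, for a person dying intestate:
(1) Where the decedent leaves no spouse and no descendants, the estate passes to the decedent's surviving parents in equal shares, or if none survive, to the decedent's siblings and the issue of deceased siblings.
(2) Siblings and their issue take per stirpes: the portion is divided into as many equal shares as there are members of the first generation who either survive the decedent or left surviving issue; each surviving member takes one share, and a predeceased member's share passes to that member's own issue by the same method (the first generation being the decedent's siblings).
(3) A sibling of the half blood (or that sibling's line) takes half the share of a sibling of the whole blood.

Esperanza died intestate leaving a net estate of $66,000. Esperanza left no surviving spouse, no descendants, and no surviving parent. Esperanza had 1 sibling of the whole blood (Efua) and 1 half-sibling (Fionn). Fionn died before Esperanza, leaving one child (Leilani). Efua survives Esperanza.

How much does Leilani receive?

Leilani receives $22,000.

The entire $66,000 passes to the siblings and their issue.
Counting each half-blood sibling's line as half a unit, there are 3/2 units in $66,000, so one unit is $44,000. Whole-blood lines (Efua) take $44,000 each; half-blood lines (Fionn) take $22,000 each.
Fionn's share ($22,000) passes entirely to Leilani.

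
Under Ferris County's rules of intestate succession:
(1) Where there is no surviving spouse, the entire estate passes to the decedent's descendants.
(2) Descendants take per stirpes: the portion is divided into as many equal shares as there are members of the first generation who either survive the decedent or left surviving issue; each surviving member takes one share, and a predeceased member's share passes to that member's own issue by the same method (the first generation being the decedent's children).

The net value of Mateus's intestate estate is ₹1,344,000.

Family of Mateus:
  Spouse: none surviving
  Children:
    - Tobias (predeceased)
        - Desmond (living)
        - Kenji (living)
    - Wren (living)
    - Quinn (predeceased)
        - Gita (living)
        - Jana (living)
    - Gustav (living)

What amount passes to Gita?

Gita receives ₹168,000.

The entire ₹1,344,000 passes to the descendants.
That amount (₹1,344,000) is divided into 4 shares of ₹336,000: Wren and Gustav each take ₹336,000; Tobias's ₹336,000 share passes to Tobias's issue; Quinn's ₹336,000 share passes to Quinn's issue.
Tobias's share (₹336,000) is divided into 2 shares of ₹168,000: Desmond and Kenji each take ₹168,000.
Quinn's share (₹336,000) is divided into 2 shares of ₹168,000: Gita and Jana each take ₹168,000.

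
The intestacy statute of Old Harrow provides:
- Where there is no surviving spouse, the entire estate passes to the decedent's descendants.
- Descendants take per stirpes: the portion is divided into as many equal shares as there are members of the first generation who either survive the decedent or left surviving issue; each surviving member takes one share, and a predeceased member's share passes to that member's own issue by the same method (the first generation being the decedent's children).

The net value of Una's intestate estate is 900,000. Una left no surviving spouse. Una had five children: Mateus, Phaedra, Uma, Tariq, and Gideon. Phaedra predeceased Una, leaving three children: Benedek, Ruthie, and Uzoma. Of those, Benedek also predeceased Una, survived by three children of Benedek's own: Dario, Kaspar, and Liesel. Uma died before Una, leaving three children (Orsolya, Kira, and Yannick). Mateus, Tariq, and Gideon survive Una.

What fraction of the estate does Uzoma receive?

The entire 900,000 passes to the descendants.
That amount (900,000) is divided into 5 shares of 180,000: Mateus, Tariq, and Gideon each take 180,000; Phaedra's 180,000 share passes to Phaedra's issue; Uma's 180,000 share passes to Uma's issue.
Phaedra's share (180,000) is divided into 3 shares of 60,000: Ruthie and Uzoma each take 60,000; Benedek's 60,000 share passes to Benedek's issue.
Benedek's share (60,000) is divided into 3 shares of 20,000: Dario, Kaspar, and Liesel each take 20,000.
Uma's share (180,000) is divided into 3 shares of 60,000: Orsolya, Kira, and Yannick each take 60,000.

Uzoma receives 1/15 of the estate.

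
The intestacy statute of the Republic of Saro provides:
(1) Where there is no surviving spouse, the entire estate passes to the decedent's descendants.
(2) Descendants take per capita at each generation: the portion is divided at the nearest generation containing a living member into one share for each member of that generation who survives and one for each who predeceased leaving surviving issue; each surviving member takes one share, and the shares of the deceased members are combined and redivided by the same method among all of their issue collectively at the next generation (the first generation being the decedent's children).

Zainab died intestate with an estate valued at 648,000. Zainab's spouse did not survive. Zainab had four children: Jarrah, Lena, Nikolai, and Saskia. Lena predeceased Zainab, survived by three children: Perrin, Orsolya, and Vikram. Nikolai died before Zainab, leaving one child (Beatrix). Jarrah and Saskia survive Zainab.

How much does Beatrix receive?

The entire 648,000 passes to the descendants.
That amount (648,000) is divided at the children's generation into 4 shares of 162,000. Jarrah and Saskia each take 162,000. The 2 shares of the deceased (Lena and Nikolai) are combined into a pool of 324,000.
That pool (324,000) is divided at the grandchildren's generation equally among Perrin, Orsolya, Vikram, and Beatrix: 81,000 each.

Beatrix receives 81,000.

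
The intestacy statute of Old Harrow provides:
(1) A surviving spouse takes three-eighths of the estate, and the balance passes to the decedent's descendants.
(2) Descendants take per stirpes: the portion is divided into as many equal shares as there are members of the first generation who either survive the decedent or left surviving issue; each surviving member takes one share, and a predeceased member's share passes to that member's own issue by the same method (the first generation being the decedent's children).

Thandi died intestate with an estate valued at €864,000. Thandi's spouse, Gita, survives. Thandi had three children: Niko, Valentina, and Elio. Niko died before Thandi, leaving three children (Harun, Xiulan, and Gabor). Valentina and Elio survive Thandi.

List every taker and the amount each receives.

Gita takes three-eighths of €864,000 = €324,000. The remaining €540,000 passes to the descendants.
The descendants' portion (€540,000) is divided into 3 shares of €180,000: Valentina and Elio each take €180,000; Niko's €180,000 share passes to Niko's issue.
Niko's share (€180,000) is divided into 3 shares of €60,000: Harun, Xiulan, and Gabor each take €60,000.

Gita: €324,000; Harun: €60,000; Xiulan: €60,000; Gabor: €60,000; Valentina: €180,000; Elio: €180,000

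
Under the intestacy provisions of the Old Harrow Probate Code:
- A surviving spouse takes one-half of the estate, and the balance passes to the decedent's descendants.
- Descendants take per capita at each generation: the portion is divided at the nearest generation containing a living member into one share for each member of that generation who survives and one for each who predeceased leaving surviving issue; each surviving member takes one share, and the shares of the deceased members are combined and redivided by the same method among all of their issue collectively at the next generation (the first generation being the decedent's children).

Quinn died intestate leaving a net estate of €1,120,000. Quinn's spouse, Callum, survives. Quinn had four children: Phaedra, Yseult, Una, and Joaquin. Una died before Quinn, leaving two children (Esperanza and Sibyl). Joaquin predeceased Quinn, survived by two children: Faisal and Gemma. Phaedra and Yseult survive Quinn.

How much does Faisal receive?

Faisal receives €70,000.

Callum takes one-half of €1,120,000 = €560,000. The remaining €560,000 passes to the descendants.
The descendants' portion (€560,000) is divided at the children's generation into 4 shares of €140,000. Phaedra and Yseult each take €140,000. The 2 shares of the deceased (Una and Joaquin) are combined into a pool of €280,000.
That pool (€280,000) is divided at the grandchildren's generation equally among Esperanza, Sibyl, Faisal, and Gemma: €70,000 each.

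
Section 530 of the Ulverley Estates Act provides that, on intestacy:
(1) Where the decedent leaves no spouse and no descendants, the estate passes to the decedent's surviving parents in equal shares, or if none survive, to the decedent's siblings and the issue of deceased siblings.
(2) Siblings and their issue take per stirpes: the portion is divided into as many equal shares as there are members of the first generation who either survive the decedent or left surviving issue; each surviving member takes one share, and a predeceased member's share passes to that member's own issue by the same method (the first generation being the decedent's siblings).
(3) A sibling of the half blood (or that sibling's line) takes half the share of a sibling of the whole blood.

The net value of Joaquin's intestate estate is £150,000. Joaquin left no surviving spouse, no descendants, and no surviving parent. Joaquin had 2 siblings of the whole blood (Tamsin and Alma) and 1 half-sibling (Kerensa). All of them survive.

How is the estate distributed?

The entire £150,000 passes to the siblings and their issue.
Counting each half-blood sibling's line as half a unit, there are 5/2 units in £150,000, so one unit is £60,000. Whole-blood lines (Tamsin and Alma) take £60,000 each; half-blood lines (Kerensa) take £30,000 each.

Tamsin: £60,000; Alma: £60,000; Kerensa: £30,000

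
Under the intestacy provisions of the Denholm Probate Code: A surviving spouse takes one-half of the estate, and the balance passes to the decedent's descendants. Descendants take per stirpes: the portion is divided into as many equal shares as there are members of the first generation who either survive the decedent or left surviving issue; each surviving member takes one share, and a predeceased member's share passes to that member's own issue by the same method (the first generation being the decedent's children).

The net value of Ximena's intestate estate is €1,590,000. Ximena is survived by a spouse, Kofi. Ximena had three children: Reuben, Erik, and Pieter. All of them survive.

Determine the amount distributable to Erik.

Erik receives €265,000.

Kofi takes one-half of €1,590,000 = €795,000. The remaining €795,000 passes to the descendants.
The descendants' portion (€795,000) is divided into 3 shares of €265,000: Reuben, Erik, and Pieter each take €265,000.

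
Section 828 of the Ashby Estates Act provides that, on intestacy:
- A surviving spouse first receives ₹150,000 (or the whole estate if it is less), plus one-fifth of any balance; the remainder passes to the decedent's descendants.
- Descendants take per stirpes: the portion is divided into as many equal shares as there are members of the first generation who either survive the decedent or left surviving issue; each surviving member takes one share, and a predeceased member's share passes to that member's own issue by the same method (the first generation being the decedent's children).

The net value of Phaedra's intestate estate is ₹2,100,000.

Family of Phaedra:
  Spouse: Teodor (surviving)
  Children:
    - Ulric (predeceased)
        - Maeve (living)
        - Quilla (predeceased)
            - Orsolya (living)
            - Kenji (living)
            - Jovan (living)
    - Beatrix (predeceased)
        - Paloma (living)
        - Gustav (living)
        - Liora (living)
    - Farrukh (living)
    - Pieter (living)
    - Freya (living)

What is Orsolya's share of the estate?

Orsolya receives ₹52,000.

Teodor first takes ₹150,000, leaving a balance of ₹1,950,000. Teodor then takes one-fifth of the balance (₹390,000), for a total of ₹540,000. The remaining ₹1,560,000 passes to the descendants.
The descendants' portion (₹1,560,000) is divided into 5 shares of ₹312,000: Farrukh, Pieter, and Freya each take ₹312,000; Ulric's ₹312,000 share passes to Ulric's issue; Beatrix's ₹312,000 share passes to Beatrix's issue.
Ulric's share (₹312,000) is divided into 2 shares of ₹156,000: Maeve takes ₹156,000; Quilla's ₹156,000 share passes to Quilla's issue.
Quilla's share (₹156,000) is divided into 3 shares of ₹52,000: Orsolya, Kenji, and Jovan each take ₹52,000.
Beatrix's share (₹312,000) is divided into 3 shares of ₹104,000: Paloma, Gustav, and Liora each take ₹104,000.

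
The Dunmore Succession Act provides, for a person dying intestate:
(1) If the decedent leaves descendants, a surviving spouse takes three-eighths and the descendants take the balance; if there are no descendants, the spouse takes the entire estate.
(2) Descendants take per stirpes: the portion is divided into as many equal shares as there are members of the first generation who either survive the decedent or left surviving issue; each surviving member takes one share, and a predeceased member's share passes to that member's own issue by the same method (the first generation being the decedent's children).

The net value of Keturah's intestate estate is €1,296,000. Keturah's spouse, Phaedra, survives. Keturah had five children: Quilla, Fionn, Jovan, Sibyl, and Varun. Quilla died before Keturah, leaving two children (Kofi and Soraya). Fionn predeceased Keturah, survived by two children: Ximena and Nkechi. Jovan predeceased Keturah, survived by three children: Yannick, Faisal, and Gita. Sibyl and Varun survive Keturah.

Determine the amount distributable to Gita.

Gita receives €54,000.

Phaedra takes three-eighths of €1,296,000 = €486,000. The remaining €810,000 passes to the descendants.
The descendants' portion (€810,000) is divided into 5 shares of €162,000: Sibyl and Varun each take €162,000; Quilla's €162,000 share passes to Quilla's issue; Fionn's €162,000 share passes to Fionn's issue; Jovan's €162,000 share passes to Jovan's issue.
Quilla's share (€162,000) is divided into 2 shares of €81,000: Kofi and Soraya each take €81,000.
Fionn's share (€162,000) is divided into 2 shares of €81,000: Ximena and Nkechi each take €81,000.
Jovan's share (€162,000) is divided into 3 shares of €54,000: Yannick, Faisal, and Gita each take €54,000.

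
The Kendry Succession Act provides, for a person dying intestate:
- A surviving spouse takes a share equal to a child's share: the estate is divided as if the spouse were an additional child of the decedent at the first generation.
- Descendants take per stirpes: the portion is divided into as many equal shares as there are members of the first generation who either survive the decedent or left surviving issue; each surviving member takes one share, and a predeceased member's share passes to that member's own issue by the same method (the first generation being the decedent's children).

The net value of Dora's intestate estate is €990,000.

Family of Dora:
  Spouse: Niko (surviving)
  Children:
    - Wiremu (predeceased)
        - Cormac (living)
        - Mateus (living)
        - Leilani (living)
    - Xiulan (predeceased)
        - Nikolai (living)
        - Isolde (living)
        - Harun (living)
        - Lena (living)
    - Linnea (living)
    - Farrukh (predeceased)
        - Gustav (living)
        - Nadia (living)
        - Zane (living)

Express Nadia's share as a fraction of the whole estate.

Nadia receives 1/15 of the estate.

The spouse counts as an additional share at the children's level, so there are 5 primary shares of €198,000. Niko takes one such share (€198,000).
The children's combined portion (€792,000) is divided into 4 shares of €198,000: Linnea takes €198,000; Wiremu's €198,000 share passes to Wiremu's issue; Xiulan's €198,000 share passes to Xiulan's issue; Farrukh's €198,000 share passes to Farrukh's issue.
Wiremu's share (€198,000) is divided into 3 shares of €66,000: Cormac, Mateus, and Leilani each take €66,000.
Xiulan's share (€198,000) is divided into 4 shares of €49,500: Nikolai, Isolde, Harun, and Lena each take €49,500.
Farrukh's share (€198,000) is divided into 3 shares of €66,000: Gustav, Nadia, and Zane each take €66,000.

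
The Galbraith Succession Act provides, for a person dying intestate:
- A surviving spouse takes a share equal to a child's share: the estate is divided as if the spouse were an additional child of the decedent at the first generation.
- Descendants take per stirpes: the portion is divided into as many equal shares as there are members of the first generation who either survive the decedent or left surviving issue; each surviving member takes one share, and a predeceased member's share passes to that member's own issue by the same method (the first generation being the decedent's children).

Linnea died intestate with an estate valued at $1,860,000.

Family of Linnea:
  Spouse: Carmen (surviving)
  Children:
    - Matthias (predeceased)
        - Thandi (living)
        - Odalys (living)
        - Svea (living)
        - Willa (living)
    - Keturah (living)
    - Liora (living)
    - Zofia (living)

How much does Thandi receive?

Thandi receives $93,000.

The spouse counts as an additional share at the children's level, so there are 5 primary shares of $372,000. Carmen takes one such share ($372,000).
The children's combined portion ($1,488,000) is divided into 4 shares of $372,000: Keturah, Liora, and Zofia each take $372,000; Matthias's $372,000 share passes to Matthias's issue.
Matthias's share ($372,000) is divided into 4 shares of $93,000: Thandi, Odalys, Svea, and Willa each take $93,000.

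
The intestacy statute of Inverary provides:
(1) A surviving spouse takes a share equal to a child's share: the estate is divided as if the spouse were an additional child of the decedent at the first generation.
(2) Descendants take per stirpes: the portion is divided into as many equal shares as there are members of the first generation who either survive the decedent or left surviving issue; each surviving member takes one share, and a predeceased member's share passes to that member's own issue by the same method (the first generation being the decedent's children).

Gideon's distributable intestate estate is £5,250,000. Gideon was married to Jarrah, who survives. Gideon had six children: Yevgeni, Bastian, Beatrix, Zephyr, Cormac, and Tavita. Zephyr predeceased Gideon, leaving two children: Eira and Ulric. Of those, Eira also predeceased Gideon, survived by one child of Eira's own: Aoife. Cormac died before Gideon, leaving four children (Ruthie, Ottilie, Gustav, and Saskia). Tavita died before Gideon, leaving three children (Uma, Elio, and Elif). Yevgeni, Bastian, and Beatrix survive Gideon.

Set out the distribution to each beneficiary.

Jarrah: £750,000; Yevgeni: £750,000; Bastian: £750,000; Beatrix: £750,000; Aoife: £375,000; Ulric: £375,000; Ruthie: £187,500; Ottilie: £187,500; Gustav: £187,500; Saskia: £187,500; Uma: £250,000; Elio: £250,000; Elif: £250,000

The spouse counts as an additional share at the children's level, so there are 7 primary shares of £750,000. Jarrah takes one such share (£750,000).
The children's combined portion (£4,500,000) is divided into 6 shares of £750,000: Yevgeni, Bastian, and Beatrix each take £750,000; Zephyr's £750,000 share passes to Zephyr's issue; Cormac's £750,000 share passes to Cormac's issue; Tavita's £750,000 share passes to Tavita's issue.
Zephyr's share (£750,000) is divided into 2 shares of £375,000: Ulric takes £375,000; Eira's £375,000 share passes to Eira's issue.
Eira's share (£375,000) passes entirely to Aoife.
Cormac's share (£750,000) is divided into 4 shares of £187,500: Ruthie, Ottilie, Gustav, and Saskia each take £187,500.
Tavita's share (£750,000) is divided into 3 shares of £250,000: Uma, Elio, and Elif each take £250,000.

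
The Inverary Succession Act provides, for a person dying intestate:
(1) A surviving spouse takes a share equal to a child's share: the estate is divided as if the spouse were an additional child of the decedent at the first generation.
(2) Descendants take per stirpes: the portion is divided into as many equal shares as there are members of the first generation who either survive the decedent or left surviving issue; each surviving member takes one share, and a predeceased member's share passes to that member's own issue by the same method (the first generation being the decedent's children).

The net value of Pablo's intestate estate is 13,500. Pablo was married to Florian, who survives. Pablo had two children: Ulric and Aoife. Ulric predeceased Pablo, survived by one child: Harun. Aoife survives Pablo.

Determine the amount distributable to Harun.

Harun receives 4,500.

The spouse counts as an additional share at the children's level, so there are 3 primary shares of 4,500. Florian takes one such share (4,500).
The children's combined portion (9,000) is divided into 2 shares of 4,500: Aoife takes 4,500; Ulric's 4,500 share passes to Ulric's issue.
Ulric's share (4,500) passes entirely to Harun.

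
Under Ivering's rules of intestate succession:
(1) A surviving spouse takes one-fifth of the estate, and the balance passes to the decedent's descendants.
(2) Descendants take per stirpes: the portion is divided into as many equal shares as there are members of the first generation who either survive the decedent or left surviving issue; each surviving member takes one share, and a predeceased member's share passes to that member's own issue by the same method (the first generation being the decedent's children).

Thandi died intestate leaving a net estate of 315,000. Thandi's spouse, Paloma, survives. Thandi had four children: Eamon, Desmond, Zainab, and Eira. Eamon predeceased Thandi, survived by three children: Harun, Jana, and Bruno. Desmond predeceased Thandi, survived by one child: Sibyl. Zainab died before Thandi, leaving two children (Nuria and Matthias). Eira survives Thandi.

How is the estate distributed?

Paloma: 63,000; Harun: 21,000; Jana: 21,000; Bruno: 21,000; Sibyl: 63,000; Nuria: 31,500; Matthias: 31,500; Eira: 63,000

Paloma takes one-fifth of 315,000 = 63,000. The remaining 252,000 passes to the descendants.
The descendants' portion (252,000) is divided into 4 shares of 63,000: Eira takes 63,000; Eamon's 63,000 share passes to Eamon's issue; Desmond's 63,000 share passes to Desmond's issue; Zainab's 63,000 share passes to Zainab's issue.
Eamon's share (63,000) is divided into 3 shares of 21,000: Harun, Jana, and Bruno each take 21,000.
Desmond's share (63,000) passes entirely to Sibyl.
Zainab's share (63,000) is divided into 2 shares of 31,500: Nuria and Matthias each take 31,500.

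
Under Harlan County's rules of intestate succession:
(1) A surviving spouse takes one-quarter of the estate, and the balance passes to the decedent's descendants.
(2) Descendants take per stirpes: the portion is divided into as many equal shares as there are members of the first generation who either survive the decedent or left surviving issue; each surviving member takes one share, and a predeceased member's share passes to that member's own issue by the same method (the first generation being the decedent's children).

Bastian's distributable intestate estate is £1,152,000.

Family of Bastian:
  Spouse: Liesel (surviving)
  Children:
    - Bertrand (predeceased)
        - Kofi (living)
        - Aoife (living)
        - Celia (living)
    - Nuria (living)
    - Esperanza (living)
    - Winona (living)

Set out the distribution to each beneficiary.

Liesel takes one-quarter of £1,152,000 = £288,000. The remaining £864,000 passes to the descendants.
The descendants' portion (£864,000) is divided into 4 shares of £216,000: Nuria, Esperanza, and Winona each take £216,000; Bertrand's £216,000 share passes to Bertrand's issue.
Bertrand's share (£216,000) is divided into 3 shares of £72,000: Kofi, Aoife, and Celia each take £72,000.

Liesel: £288,000; Kofi: £72,000; Aoife: £72,000; Celia: £72,000; Nuria: £216,000; Esperanza: £216,000; Winona: £216,000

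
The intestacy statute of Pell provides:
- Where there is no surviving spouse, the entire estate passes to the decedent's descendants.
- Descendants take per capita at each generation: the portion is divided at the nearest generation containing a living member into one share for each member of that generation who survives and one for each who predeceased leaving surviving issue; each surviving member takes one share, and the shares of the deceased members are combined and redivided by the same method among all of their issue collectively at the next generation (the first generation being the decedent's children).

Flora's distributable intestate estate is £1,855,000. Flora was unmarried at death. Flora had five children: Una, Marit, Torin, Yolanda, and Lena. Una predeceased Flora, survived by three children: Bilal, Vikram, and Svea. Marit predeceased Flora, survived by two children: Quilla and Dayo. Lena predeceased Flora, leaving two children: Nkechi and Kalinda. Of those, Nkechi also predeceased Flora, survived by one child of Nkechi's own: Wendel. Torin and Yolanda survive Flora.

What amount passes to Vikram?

The entire £1,855,000 passes to the descendants.
That amount (£1,855,000) is divided at the children's generation into 5 shares of £371,000. Torin and Yolanda each take £371,000. The 3 shares of the deceased (Una, Marit, and Lena) are combined into a pool of £1,113,000.
That pool (£1,113,000) is divided at the grandchildren's generation into 7 shares of £159,000. Bilal, Vikram, Svea, Quilla, Dayo, and Kalinda each take £159,000. The remaining share for the deceased Nkechi (£159,000) is carried to the next generation.
That pool (£159,000) passes entirely to Wendel, the sole taker at the great-grandchildren's generation.

Vikram receives £159,000.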